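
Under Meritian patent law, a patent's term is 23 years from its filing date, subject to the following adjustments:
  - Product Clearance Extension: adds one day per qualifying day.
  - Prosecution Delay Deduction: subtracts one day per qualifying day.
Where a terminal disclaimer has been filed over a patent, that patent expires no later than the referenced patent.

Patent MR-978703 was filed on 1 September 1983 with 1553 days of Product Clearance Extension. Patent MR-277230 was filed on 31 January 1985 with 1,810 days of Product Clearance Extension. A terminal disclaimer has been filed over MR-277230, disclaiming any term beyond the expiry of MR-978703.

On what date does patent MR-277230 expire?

Natural term of MR-277230:
  Base: filing + 23 years → 31 January 2008.
  Product Clearance Extension: +1810 days → 14 January 2013.
Expiry of referenced patent MR-978703:
  Base: filing + 23 years → 1 September 2006.
  Product Clearance Extension: +1553 days → 2 December 2010.
Terminal disclaimer: MR-277230 expires on the earlier of 14 January 2013 and 2 December 2010.

2010-12-02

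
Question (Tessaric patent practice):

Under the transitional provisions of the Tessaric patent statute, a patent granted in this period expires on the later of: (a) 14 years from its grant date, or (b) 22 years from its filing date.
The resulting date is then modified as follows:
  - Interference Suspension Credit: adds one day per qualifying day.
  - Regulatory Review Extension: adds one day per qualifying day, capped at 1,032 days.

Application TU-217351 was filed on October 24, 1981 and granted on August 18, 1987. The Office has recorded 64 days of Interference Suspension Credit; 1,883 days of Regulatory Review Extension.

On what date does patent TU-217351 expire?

2006-10-24

(a) grant + 14 years → 18 August 2001.
(b) filing + 22 years → 24 October 2003.
Later of the two: 24 October 2003.
Interference Suspension Credit: +64 days → 27 December 2003.
Regulatory Review Extension: 1883 days claimed exceeds the 1032-day cap, so +1032 days → 24 October 2006.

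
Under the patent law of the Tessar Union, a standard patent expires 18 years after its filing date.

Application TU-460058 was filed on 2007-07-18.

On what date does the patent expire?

2025-07-18

Filing date + 18 years → 18 July 2025.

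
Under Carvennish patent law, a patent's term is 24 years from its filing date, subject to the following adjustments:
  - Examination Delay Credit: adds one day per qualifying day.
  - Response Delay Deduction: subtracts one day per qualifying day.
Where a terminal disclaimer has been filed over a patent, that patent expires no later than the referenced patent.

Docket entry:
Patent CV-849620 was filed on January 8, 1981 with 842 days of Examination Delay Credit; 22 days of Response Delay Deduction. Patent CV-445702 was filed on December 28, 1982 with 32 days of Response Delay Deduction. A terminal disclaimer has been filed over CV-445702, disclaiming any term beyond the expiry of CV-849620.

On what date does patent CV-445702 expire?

Natural term of CV-445702:
  Base: filing + 24 years → 28 December 2006.
  Response Delay Deduction: −32 days → 26 November 2006.
Expiry of referenced patent CV-849620:
  Base: filing + 24 years → 8 January 2005.
  Examination Delay Credit: +842 days → 30 April 2007.
  Response Delay Deduction: −22 days → 8 April 2007.
Terminal disclaimer: CV-445702 expires on the earlier of 26 November 2006 and 8 April 2007.

2006-11-26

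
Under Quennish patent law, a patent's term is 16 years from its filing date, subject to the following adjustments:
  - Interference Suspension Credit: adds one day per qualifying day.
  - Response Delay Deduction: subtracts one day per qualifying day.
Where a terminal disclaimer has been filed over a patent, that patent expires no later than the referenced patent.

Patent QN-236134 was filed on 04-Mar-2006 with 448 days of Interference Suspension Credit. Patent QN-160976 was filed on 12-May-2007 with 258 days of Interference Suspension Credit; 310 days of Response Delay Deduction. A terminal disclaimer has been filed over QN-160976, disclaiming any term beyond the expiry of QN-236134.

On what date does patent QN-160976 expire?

Natural term of QN-160976:
  Base: filing + 16 years → 12 May 2023.
  Interference Suspension Credit: +258 days → 25 January 2024.
  Response Delay Deduction: −310 days → 21 March 2023.
Expiry of referenced patent QN-236134:
  Base: filing + 16 years → 4 March 2022.
  Interference Suspension Credit: +448 days → 26 May 2023.
Terminal disclaimer: QN-160976 expires on the earlier of 21 March 2023 and 26 May 2023.

March 21, 2023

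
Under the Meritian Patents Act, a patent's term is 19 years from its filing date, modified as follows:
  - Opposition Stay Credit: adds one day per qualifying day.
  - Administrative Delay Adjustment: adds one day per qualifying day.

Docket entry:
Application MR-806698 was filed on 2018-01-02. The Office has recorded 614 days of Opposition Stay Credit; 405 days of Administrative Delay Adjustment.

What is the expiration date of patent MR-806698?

2039-10-18

Base term: filing date + 19 years → 2 January 2037.
Opposition Stay Credit: +614 days → 8 September 2038.
Administrative Delay Adjustment: +405 days → 18 October 2039.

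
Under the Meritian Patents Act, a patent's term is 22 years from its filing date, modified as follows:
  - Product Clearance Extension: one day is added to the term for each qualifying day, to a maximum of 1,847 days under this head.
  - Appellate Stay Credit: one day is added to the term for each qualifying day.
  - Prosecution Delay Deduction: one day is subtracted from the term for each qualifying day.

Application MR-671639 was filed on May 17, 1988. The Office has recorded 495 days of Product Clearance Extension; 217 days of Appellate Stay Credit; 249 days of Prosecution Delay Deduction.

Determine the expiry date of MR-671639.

2011-08-23

Base term: filing date + 22 years → 17 May 2010.
Product Clearance Extension: 495 days (within the 1847-day cap) → +495 days → 24 September 2011.
Appellate Stay Credit: +217 days → 28 April 2012.
Prosecution Delay Deduction: −249 days → 23 August 2011.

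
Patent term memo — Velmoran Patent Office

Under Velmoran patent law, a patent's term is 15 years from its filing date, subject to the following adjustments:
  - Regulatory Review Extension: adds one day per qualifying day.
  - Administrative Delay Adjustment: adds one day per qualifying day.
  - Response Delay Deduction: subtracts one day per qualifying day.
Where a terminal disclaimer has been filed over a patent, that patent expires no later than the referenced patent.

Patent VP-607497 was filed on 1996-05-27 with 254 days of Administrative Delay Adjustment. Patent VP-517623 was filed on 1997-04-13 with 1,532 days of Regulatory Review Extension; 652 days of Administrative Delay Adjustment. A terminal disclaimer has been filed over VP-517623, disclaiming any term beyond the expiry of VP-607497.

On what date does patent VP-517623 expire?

Natural term of VP-517623:
  Base: filing + 15 years → 13 April 2012.
  Regulatory Review Extension: +1532 days → 23 June 2016.
  Administrative Delay Adjustment: +652 days → 6 April 2018.
Expiry of referenced patent VP-607497:
  Base: filing + 15 years → 27 May 2011.
  Administrative Delay Adjustment: +254 days → 5 February 2012.
Terminal disclaimer: VP-517623 expires on the earlier of 6 April 2018 and 5 February 2012.

2012-02-05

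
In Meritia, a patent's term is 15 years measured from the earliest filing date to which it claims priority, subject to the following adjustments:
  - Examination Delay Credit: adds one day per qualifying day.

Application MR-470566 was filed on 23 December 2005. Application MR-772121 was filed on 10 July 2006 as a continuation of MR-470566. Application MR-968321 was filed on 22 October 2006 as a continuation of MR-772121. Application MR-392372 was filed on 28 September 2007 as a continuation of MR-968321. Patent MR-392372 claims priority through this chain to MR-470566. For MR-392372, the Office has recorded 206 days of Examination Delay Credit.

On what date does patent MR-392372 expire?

Earliest priority filing: 23 December 2005.
Base term: 23 December 2005 + 15 years → 23 December 2020.
Examination Delay Credit: +206 days → 17 July 2021.

2021-07-17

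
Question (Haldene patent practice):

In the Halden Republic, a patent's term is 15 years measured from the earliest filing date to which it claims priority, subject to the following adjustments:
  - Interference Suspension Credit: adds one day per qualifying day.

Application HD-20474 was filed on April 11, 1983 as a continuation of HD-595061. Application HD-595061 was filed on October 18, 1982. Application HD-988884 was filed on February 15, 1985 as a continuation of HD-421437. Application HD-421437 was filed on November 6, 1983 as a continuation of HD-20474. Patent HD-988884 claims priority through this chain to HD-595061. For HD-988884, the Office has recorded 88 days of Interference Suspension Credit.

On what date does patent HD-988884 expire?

Earliest priority filing: 18 October 1982.
Base term: 18 October 1982 + 15 years → 18 October 1997.
Interference Suspension Credit: +88 days → 14 January 1998.

1998-01-14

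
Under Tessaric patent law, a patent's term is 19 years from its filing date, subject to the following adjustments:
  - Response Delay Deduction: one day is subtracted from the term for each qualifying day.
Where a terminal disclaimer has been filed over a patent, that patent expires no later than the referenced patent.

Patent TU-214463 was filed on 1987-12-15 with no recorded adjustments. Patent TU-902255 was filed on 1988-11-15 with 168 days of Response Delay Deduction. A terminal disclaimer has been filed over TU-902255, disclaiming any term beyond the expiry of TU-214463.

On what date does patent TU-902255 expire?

December 15, 2006

Natural term of TU-902255:
  Base: filing + 19 years → 15 November 2007.
  Response Delay Deduction: −168 days → 31 May 2007.
Expiry of referenced patent TU-214463:
  Base: filing + 19 years → 15 December 2006.
Terminal disclaimer: TU-902255 expires on the earlier of 31 May 2007 and 15 December 2006.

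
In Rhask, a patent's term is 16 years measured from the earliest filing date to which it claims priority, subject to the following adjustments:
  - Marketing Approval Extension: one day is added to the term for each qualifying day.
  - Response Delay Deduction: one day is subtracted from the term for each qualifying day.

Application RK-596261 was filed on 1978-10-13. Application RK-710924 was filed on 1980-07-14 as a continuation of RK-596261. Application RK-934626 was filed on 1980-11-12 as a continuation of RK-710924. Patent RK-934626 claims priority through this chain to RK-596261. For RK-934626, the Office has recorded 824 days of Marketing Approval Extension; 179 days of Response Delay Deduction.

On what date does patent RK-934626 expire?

Earliest priority filing: 13 October 1978.
Base term: 13 October 1978 + 16 years → 13 October 1994.
Marketing Approval Extension: +824 days → 14 January 1997.
Response Delay Deduction: −179 days → 19 July 1996.

July 19, 1996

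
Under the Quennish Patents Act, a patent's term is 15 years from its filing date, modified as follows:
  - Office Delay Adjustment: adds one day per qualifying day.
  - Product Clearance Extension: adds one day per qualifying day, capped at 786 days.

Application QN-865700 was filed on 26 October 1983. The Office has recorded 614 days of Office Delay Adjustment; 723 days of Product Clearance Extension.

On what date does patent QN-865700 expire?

2002-06-24

Base term: filing date + 15 years → 26 October 1998.
Office Delay Adjustment: +614 days → 1 July 2000.
Product Clearance Extension: 723 days (within the 786-day cap) → +723 days → 24 June 2002.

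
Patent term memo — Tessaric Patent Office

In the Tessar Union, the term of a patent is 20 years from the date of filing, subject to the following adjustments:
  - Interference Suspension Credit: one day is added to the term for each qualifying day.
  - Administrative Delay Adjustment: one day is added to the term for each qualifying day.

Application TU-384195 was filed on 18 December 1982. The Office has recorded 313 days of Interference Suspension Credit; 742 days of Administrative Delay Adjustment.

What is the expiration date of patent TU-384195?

November 7, 2005

Base term: filing date + 20 years → 18 December 2002.
Interference Suspension Credit: +313 days → 27 October 2003.
Administrative Delay Adjustment: +742 days → 7 November 2005.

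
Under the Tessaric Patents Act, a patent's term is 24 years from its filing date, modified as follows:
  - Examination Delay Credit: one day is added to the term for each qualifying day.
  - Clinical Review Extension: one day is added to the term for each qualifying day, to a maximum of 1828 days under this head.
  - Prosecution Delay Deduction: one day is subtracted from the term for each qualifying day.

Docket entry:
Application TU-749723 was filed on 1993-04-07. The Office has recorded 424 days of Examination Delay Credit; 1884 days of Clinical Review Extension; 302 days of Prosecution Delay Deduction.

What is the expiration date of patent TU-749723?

August 9, 2022

Base term: filing date + 24 years → 7 April 2017.
Examination Delay Credit: +424 days → 5 June 2018.
Clinical Review Extension: 1884 days claimed exceeds the 1828-day cap, so +1828 days → 7 June 2023.
Prosecution Delay Deduction: −302 days → 9 August 2022.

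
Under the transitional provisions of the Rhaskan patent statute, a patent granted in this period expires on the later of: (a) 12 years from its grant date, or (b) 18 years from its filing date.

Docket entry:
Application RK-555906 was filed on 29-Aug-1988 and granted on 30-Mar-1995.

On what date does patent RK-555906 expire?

March 30, 2007

(a) grant + 12 years → 30 March 2007.
(b) filing + 18 years → 29 August 2006.
Later of the two: 30 March 2007.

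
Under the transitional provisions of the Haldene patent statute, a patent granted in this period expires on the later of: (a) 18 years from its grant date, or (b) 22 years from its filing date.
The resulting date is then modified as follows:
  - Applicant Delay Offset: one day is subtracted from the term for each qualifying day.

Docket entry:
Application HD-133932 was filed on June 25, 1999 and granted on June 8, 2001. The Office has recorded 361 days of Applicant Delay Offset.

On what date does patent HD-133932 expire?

2020-06-29

(a) grant + 18 years → 8 June 2019.
(b) filing + 22 years → 25 June 2021.
Later of the two: 25 June 2021.
Applicant Delay Offset: −361 days → 29 June 2020.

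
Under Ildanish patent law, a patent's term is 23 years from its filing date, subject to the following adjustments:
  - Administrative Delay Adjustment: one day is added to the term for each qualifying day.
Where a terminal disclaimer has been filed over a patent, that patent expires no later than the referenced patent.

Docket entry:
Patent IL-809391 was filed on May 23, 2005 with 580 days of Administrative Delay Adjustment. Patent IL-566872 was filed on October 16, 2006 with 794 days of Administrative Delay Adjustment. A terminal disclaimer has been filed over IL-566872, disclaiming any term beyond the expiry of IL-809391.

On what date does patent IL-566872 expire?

2029-12-24

Natural term of IL-566872:
  Base: filing + 23 years → 16 October 2029.
  Administrative Delay Adjustment: +794 days → 19 December 2031.
Expiry of referenced patent IL-809391:
  Base: filing + 23 years → 23 May 2028.
  Administrative Delay Adjustment: +580 days → 24 December 2029.
Terminal disclaimer: IL-566872 expires on the earlier of 19 December 2031 and 24 December 2029.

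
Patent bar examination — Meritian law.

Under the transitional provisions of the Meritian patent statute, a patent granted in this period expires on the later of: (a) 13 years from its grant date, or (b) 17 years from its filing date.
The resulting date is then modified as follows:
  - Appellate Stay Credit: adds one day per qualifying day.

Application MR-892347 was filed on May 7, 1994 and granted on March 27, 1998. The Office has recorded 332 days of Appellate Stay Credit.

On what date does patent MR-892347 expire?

2012-04-03

(a) grant + 13 years → 27 March 2011.
(b) filing + 17 years → 7 May 2011.
Later of the two: 7 May 2011.
Appellate Stay Credit: +332 days → 3 April 2012.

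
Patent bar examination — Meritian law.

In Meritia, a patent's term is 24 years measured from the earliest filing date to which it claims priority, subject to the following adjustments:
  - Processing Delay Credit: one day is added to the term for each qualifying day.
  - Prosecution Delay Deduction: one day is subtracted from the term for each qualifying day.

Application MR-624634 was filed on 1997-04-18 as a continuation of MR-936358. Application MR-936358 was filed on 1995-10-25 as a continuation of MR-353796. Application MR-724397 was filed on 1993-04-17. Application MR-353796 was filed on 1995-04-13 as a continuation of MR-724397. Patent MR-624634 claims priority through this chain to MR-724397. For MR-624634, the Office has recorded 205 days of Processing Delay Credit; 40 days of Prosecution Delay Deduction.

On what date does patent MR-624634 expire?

2017-09-29

Earliest priority filing: 17 April 1993.
Base term: 17 April 1993 + 24 years → 17 April 2017.
Processing Delay Credit: +205 days → 8 November 2017.
Prosecution Delay Deduction: −40 days → 29 September 2017.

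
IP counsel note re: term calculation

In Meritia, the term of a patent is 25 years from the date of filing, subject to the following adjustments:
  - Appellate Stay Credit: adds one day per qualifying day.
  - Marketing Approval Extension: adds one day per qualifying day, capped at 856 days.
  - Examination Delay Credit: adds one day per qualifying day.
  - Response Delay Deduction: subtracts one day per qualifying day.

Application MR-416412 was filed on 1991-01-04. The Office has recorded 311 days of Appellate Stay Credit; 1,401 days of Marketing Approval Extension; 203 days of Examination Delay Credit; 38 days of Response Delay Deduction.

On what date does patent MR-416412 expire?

Base term: filing date + 25 years → 4 January 2016.
Appellate Stay Credit: +311 days → 10 November 2016.
Marketing Approval Extension: 1401 days claimed exceeds the 856-day cap, so +856 days → 16 March 2019.
Examination Delay Credit: +203 days → 5 October 2019.
Response Delay Deduction: −38 days → 28 August 2019.

2019-08-28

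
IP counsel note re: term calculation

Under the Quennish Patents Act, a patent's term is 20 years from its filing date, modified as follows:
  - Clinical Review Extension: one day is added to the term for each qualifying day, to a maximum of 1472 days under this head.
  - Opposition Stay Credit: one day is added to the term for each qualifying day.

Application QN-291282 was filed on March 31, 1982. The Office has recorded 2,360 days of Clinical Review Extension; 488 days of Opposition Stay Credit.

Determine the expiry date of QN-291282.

Base term: filing date + 20 years → 31 March 2002.
Clinical Review Extension: 2360 days claimed exceeds the 1472-day cap, so +1472 days → 11 April 2006.
Opposition Stay Credit: +488 days → 12 August 2007.

August 12, 2007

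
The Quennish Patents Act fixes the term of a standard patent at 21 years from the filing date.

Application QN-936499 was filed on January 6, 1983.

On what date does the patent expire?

January 6, 2004

Filing date + 21 years → 6 January 2004.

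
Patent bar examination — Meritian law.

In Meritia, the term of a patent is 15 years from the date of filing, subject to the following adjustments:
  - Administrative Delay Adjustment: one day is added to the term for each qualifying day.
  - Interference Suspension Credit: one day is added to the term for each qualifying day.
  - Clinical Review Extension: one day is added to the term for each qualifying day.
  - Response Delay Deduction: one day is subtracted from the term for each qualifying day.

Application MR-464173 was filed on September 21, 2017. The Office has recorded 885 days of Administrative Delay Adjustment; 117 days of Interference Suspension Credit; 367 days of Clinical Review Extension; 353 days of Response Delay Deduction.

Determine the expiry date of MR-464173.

2035-07-04

Base term: filing date + 15 years → 21 September 2032.
Administrative Delay Adjustment: +885 days → 23 February 2035.
Interference Suspension Credit: +117 days → 20 June 2035.
Clinical Review Extension: +367 days → 21 June 2036.
Response Delay Deduction: −353 days → 4 July 2035.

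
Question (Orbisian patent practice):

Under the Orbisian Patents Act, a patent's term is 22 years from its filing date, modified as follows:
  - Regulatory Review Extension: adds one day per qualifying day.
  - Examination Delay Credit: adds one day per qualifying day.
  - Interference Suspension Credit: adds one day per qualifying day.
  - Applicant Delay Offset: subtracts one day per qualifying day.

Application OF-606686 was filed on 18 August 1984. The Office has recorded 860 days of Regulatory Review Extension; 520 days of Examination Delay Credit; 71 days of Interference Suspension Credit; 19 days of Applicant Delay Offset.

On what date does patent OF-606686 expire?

Base term: filing date + 22 years → 18 August 2006.
Regulatory Review Extension: +860 days → 25 December 2008.
Examination Delay Credit: +520 days → 29 May 2010.
Interference Suspension Credit: +71 days → 8 August 2010.
Applicant Delay Offset: −19 days → 20 July 2010.

2010-07-20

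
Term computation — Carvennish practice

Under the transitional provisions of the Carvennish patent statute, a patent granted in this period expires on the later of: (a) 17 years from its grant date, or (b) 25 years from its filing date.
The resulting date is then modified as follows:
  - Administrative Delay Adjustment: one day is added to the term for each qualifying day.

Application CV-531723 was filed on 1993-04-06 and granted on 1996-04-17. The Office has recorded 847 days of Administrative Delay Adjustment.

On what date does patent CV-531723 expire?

July 31, 2020

(a) grant + 17 years → 17 April 2013.
(b) filing + 25 years → 6 April 2018.
Later of the two: 6 April 2018.
Administrative Delay Adjustment: +847 days → 31 July 2020.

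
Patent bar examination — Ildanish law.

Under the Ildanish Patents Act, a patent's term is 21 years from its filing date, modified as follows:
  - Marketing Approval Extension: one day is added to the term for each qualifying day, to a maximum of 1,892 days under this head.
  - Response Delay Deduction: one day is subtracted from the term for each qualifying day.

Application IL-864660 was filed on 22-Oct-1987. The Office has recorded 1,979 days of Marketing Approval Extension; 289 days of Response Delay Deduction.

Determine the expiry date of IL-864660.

Base term: filing date + 21 years → 22 October 2008.
Marketing Approval Extension: 1979 days claimed exceeds the 1892-day cap, so +1892 days → 27 December 2013.
Response Delay Deduction: −289 days → 13 March 2013.

March 13, 2013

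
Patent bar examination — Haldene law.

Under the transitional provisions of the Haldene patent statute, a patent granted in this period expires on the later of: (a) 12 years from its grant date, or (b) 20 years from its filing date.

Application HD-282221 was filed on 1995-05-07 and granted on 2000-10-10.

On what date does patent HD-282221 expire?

(a) grant + 12 years → 10 October 2012.
(b) filing + 20 years → 7 May 2015.
Later of the two: 7 May 2015.

May 7, 2015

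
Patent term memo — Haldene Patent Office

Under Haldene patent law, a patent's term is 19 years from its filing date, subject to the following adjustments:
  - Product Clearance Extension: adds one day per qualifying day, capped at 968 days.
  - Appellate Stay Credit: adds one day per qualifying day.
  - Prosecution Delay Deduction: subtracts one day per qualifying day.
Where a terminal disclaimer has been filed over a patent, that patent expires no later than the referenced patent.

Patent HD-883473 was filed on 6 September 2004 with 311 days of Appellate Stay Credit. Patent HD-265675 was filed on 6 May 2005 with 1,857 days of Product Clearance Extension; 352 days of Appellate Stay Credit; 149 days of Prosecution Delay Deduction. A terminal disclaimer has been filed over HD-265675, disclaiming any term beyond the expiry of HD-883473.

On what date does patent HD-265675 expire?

Natural term of HD-265675:
  Base: filing + 19 years → 6 May 2024.
  Product Clearance Extension: 1857 days claimed exceeds the 968-day cap, so +968 days → 30 December 2026.
  Appellate Stay Credit: +352 days → 17 December 2027.
  Prosecution Delay Deduction: −149 days → 21 July 2027.
Expiry of referenced patent HD-883473:
  Base: filing + 19 years → 6 September 2023.
  Appellate Stay Credit: +311 days → 13 July 2024.
Terminal disclaimer: HD-265675 expires on the earlier of 21 July 2027 and 13 July 2024.

July 13, 2024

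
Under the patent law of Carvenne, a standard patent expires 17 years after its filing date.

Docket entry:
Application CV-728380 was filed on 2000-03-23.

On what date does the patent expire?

March 23, 2017

Filing date + 17 years → 23 March 2017.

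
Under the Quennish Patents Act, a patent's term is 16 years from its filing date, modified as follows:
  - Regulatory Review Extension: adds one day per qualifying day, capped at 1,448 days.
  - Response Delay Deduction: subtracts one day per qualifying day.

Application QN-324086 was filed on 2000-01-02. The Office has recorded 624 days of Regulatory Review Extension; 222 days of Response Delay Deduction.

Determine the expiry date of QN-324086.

2017-02-07

Base term: filing date + 16 years → 2 January 2016.
Regulatory Review Extension: 624 days (within the 1448-day cap) → +624 days → 17 September 2017.
Response Delay Deduction: −222 days → 7 February 2017.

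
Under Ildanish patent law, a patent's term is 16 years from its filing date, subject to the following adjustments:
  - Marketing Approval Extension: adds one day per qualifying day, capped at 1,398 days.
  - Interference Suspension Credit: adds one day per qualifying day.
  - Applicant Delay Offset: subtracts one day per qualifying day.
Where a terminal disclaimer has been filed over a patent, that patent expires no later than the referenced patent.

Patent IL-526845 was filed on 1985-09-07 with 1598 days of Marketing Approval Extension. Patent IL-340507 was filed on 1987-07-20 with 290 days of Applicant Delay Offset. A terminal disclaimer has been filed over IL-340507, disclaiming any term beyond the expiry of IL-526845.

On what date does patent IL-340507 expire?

Natural term of IL-340507:
  Base: filing + 16 years → 20 July 2003.
  Applicant Delay Offset: −290 days → 3 October 2002.
Expiry of referenced patent IL-526845:
  Base: filing + 16 years → 7 September 2001.
  Marketing Approval Extension: 1598 days claimed exceeds the 1398-day cap, so +1398 days → 6 July 2005.
Terminal disclaimer: IL-340507 expires on the earlier of 3 October 2002 and 6 July 2005.

October 3, 2002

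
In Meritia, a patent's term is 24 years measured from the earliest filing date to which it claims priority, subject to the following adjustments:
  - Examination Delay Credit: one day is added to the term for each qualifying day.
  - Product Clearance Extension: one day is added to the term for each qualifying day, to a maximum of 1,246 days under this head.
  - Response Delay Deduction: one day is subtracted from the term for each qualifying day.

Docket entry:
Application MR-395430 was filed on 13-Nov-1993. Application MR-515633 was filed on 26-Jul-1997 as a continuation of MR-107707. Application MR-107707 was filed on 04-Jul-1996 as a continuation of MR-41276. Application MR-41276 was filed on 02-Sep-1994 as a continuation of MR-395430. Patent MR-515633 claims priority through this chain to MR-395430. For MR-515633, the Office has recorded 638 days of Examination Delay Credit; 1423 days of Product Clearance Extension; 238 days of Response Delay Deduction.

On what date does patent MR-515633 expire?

Earliest priority filing: 13 November 1993.
Base term: 13 November 1993 + 24 years → 13 November 2017.
Examination Delay Credit: +638 days → 13 August 2019.
Product Clearance Extension: 1423 days claimed exceeds the 1246-day cap, so +1246 days → 10 January 2023.
Response Delay Deduction: −238 days → 17 May 2022.

May 17, 2022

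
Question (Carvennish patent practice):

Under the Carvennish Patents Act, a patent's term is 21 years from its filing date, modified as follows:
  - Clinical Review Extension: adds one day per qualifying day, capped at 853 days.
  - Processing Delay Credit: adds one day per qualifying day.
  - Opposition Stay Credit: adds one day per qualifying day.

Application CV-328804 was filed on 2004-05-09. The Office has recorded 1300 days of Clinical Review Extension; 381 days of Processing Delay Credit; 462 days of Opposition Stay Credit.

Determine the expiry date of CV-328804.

2029-12-30

Base term: filing date + 21 years → 9 May 2025.
Clinical Review Extension: 1300 days claimed exceeds the 853-day cap, so +853 days → 9 September 2027.
Processing Delay Credit: +381 days → 24 September 2028.
Opposition Stay Credit: +462 days → 30 December 2029.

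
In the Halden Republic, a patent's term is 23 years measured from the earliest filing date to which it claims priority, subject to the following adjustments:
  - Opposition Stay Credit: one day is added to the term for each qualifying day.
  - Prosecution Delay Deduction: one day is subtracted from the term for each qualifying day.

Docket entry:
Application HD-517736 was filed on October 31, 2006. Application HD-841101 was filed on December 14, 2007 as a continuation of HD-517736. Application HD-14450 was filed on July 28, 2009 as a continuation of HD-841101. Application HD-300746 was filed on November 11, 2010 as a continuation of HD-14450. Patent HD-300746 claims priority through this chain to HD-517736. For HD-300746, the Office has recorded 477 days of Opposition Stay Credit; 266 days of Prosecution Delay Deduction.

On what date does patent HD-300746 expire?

May 30, 2030

Earliest priority filing: 31 October 2006.
Base term: 31 October 2006 + 23 years → 31 October 2029.
Opposition Stay Credit: +477 days → 20 February 2031.
Prosecution Delay Deduction: −266 days → 30 May 2030.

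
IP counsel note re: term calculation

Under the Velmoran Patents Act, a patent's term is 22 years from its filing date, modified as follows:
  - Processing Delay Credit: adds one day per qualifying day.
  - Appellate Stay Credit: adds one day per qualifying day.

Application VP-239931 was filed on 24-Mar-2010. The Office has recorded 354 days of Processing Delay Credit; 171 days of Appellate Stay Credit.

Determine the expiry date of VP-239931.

2033-08-31

Base term: filing date + 22 years → 24 March 2032.
Processing Delay Credit: +354 days → 13 March 2033.
Appellate Stay Credit: +171 days → 31 August 2033.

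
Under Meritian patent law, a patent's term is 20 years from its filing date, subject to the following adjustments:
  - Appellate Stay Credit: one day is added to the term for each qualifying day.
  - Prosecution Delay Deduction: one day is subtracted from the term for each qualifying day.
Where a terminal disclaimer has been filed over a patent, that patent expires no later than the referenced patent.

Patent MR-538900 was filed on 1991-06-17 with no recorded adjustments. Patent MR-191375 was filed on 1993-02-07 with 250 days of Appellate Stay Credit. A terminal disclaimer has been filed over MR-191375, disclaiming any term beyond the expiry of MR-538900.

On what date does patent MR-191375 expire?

Natural term of MR-191375:
  Base: filing + 20 years → 7 February 2013.
  Appellate Stay Credit: +250 days → 15 October 2013.
Expiry of referenced patent MR-538900:
  Base: filing + 20 years → 17 June 2011.
Terminal disclaimer: MR-191375 expires on the earlier of 15 October 2013 and 17 June 2011.

2011-06-17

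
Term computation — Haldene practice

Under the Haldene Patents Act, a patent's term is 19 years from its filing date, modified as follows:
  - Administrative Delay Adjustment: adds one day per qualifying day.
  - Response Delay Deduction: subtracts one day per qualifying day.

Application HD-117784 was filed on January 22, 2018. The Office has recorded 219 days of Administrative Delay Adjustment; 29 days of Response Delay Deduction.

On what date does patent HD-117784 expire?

Base term: filing date + 19 years → 22 January 2037.
Administrative Delay Adjustment: +219 days → 29 August 2037.
Response Delay Deduction: −29 days → 31 July 2037.

2037-07-31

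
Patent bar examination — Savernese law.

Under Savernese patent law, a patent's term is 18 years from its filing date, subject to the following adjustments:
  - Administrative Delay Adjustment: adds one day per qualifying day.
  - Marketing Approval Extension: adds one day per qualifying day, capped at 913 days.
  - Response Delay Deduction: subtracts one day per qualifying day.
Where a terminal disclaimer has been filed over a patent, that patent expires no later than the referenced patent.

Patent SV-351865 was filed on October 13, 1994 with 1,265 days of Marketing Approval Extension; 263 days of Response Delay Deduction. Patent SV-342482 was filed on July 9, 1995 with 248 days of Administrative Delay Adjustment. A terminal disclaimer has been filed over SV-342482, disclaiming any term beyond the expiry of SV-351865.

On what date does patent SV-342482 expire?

Natural term of SV-342482:
  Base: filing + 18 years → 9 July 2013.
  Administrative Delay Adjustment: +248 days → 14 March 2014.
Expiry of referenced patent SV-351865:
  Base: filing + 18 years → 13 October 2012.
  Marketing Approval Extension: 1265 days claimed exceeds the 913-day cap, so +913 days → 14 April 2015.
  Response Delay Deduction: −263 days → 25 July 2014.
Terminal disclaimer: SV-342482 expires on the earlier of 14 March 2014 and 25 July 2014.

2014-03-14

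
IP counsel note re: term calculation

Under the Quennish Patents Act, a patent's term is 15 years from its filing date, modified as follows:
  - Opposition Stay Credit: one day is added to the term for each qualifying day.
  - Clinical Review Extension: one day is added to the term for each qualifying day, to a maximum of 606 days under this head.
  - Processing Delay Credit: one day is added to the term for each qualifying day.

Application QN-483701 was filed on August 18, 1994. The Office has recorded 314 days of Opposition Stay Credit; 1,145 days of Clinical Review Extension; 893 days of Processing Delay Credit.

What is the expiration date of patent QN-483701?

Base term: filing date + 15 years → 18 August 2009.
Opposition Stay Credit: +314 days → 28 June 2010.
Clinical Review Extension: 1145 days claimed exceeds the 606-day cap, so +606 days → 24 February 2012.
Processing Delay Credit: +893 days → 5 August 2014.

2014-08-05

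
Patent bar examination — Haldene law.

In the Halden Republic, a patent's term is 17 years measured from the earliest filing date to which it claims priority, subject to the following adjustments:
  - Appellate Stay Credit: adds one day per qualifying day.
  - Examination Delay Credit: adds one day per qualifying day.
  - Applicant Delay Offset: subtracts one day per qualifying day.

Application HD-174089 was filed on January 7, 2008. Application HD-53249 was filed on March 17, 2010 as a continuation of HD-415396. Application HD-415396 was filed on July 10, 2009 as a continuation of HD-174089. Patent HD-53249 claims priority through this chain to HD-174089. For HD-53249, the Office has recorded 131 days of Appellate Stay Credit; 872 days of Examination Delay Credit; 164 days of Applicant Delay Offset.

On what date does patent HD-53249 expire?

Earliest priority filing: 7 January 2008.
Base term: 7 January 2008 + 17 years → 7 January 2025.
Appellate Stay Credit: +131 days → 18 May 2025.
Examination Delay Credit: +872 days → 7 October 2027.
Applicant Delay Offset: −164 days → 26 April 2027.

April 26, 2027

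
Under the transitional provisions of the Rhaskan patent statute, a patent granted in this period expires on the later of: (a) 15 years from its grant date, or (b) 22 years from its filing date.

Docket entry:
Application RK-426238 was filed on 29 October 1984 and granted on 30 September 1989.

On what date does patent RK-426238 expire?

October 29, 2006

(a) grant + 15 years → 30 September 2004.
(b) filing + 22 years → 29 October 2006.
Later of the two: 29 October 2006.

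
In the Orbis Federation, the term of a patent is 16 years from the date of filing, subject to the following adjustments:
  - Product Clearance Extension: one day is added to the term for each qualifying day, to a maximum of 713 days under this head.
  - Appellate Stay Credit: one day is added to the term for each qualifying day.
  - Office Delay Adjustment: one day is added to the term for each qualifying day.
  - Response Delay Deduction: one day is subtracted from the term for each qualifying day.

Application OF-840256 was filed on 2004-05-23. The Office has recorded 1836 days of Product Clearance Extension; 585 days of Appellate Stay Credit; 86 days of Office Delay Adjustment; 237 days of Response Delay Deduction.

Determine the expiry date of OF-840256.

July 14, 2023

Base term: filing date + 16 years → 23 May 2020.
Product Clearance Extension: 1836 days claimed exceeds the 713-day cap, so +713 days → 6 May 2022.
Appellate Stay Credit: +585 days → 12 December 2023.
Office Delay Adjustment: +86 days → 7 March 2024.
Response Delay Deduction: −237 days → 14 July 2023.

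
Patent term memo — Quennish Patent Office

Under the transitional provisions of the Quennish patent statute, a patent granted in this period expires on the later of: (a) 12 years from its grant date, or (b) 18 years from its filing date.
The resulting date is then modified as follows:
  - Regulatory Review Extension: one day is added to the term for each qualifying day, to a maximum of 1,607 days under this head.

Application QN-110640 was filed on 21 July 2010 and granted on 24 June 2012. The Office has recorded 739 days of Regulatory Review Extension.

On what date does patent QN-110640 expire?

July 30, 2030

(a) grant + 12 years → 24 June 2024.
(b) filing + 18 years → 21 July 2028.
Later of the two: 21 July 2028.
Regulatory Review Extension: 739 days (within the 1607-day cap) → +739 days → 30 July 2030.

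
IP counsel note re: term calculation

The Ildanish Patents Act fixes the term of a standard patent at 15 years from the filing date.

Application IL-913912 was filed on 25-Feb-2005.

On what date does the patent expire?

February 25, 2020

Filing date + 15 years → 25 February 2020.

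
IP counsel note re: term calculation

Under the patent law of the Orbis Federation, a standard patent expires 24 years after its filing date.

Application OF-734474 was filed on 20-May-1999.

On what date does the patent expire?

May 20, 2023

Filing date + 24 years → 20 May 2023.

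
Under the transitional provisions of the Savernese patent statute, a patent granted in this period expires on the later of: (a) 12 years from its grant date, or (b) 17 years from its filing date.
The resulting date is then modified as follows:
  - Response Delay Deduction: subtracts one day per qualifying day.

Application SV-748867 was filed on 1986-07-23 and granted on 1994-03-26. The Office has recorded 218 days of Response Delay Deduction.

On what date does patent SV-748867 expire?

(a) grant + 12 years → 26 March 2006.
(b) filing + 17 years → 23 July 2003.
Later of the two: 26 March 2006.
Response Delay Deduction: −218 days → 20 August 2005.

August 20, 2005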